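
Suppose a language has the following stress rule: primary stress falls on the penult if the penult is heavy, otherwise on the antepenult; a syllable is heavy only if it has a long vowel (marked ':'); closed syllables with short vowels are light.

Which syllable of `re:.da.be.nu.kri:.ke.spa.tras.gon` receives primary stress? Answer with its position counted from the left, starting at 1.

7

Weights: 7 spa L, 8 tras L, 9 gon L.
The penult (syllable 8, tras) is light, so stress falls on the antepenult (syllable 7, spa).
Primary stress: syllable 7 → re:.da.be.nu.kri:.ke.ˈspa.tras.gon.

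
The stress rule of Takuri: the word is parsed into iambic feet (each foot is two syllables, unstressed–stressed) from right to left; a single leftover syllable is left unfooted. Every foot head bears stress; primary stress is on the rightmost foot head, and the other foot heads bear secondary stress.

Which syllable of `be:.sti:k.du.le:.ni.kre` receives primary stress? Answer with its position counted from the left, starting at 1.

6

Parse right to left into iambic (σˈσ) feet: (be:.ˈsti:k) (du.ˈle:) (ni.ˈkre).
Foot heads (stressed positions): 2, 4, 6.
End Rule Rightmost: primary stress on the rightmost head = syllable 6.
Primary stress: syllable 6 → be:.sti:k.du.le:.ni.ˈkre.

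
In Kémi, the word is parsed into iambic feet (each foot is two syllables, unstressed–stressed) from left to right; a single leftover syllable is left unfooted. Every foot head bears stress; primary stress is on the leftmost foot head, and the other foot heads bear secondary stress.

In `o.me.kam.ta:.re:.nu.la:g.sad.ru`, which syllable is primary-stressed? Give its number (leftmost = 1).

2

Parse left to right into iambic (σˈσ) feet: (o.ˈme) (kam.ˈta:) (re:.ˈnu) (la:g.ˈsad) ru. Syllable 9 is left unfooted.
Foot heads (stressed positions): 2, 4, 6, 8.
End Rule Leftmost: primary stress on the leftmost head = syllable 2.
Primary stress: syllable 2 → o.ˈme.kam.ta:.re:.nu.la:g.sad.ru.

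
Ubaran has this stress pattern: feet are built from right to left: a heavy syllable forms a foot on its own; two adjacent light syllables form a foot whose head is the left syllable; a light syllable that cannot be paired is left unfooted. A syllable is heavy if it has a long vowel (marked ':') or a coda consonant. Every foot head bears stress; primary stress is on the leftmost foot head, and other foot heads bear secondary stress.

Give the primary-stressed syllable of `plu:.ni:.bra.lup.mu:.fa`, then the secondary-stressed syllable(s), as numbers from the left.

primary 1, secondary 2, 4, 5

Weights: 1 plu: H, 2 ni: H, 3 bra L, 4 lup H, 5 mu: H, 6 fa L.
Parse right to left (heavy = foot alone; LL = one foot; stranded L unfooted): (ˈplu:) (ˈni:) bra (ˈlup) (ˈmu:) fa.
Foot heads: 1, 2, 4, 5.
Primary stress on the leftmost head = syllable 1.
Secondary stress on 2, 4, 5: ˈplu:.ˌni:.bra.ˌlup.ˌmu:.fa.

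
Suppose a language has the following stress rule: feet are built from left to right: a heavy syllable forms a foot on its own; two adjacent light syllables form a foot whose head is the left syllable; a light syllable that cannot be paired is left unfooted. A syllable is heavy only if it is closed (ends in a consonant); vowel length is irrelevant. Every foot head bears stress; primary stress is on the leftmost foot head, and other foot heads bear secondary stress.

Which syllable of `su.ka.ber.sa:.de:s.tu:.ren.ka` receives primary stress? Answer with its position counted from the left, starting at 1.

Weights: 1 su L, 2 ka L, 3 ber H, 4 sa: L, 5 de:s H, 6 tu: L, 7 ren H, 8 ka L.
Parse left to right (heavy = foot alone; LL = one foot; stranded L unfooted): (ˈsu.ka) (ˈber) sa: (ˈde:s) tu: (ˈren) ka.
Foot heads: 1, 3, 5, 7.
Primary stress on the leftmost head = syllable 1.
Primary stress: syllable 1 → ˈsu.ka.ber.sa:.de:s.tu:.ren.ka.

1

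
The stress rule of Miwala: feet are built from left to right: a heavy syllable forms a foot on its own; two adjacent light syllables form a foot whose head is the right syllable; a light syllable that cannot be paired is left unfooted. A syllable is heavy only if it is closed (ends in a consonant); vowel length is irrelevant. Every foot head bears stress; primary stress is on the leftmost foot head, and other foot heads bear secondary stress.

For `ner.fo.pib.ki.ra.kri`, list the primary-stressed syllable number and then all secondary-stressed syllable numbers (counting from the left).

Weights: 1 ner H, 2 fo L, 3 pib H, 4 ki L, 5 ra L, 6 kri L.
Parse left to right (heavy = foot alone; LL = one foot; stranded L unfooted): (ˈner) fo (ˈpib) (ki.ˈra) kri.
Foot heads: 1, 3, 5.
Primary stress on the leftmost head = syllable 1.
Secondary stress on 3, 5: ˈner.fo.ˌpib.ki.ˌra.kri.

primary 1, secondary 3, 5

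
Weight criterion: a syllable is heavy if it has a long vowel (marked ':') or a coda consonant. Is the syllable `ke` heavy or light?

`ke`: short vowel, open (no coda). Short vowel, open → light.

light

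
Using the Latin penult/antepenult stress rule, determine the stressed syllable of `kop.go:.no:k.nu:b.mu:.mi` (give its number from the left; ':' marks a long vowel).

5

Classical Latin: stress the penult if heavy (long vowel or closed), else the antepenult.
Weights: 4 nu:b H, 5 mu: H, 6 mi L.
The penult (syllable 5, mu:) is heavy, so it takes stress.
Stress on syllable 5: kop.go:.no:k.nu:b.ˈmu:.mi.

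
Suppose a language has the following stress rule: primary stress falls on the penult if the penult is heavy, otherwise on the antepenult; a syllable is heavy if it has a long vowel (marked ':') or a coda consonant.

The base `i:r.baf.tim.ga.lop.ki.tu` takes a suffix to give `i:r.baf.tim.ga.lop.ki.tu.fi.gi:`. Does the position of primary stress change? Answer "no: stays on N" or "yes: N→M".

Base `i:r.baf.tim.ga.lop.ki.tu` (7 syllables):
  Weights: 5 lop H, 6 ki L, 7 tu L.
  The penult (syllable 6, ki) is light, so stress falls on the antepenult (syllable 5, lop).
  → primary stress on syllable 5.
Suffixed `i:r.baf.tim.ga.lop.ki.tu.fi.gi:` (9 syllables):
  Weights: 7 tu L, 8 fi L, 9 gi: H.
  The penult (syllable 8, fi) is light, so stress falls on the antepenult (syllable 7, tu).
  → primary stress on syllable 7.

yes: 5→7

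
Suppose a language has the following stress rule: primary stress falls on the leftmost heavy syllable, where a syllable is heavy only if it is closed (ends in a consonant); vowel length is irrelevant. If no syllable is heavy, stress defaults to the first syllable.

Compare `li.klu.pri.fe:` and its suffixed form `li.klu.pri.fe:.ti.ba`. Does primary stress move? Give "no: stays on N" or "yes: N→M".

Base `li.klu.pri.fe:` (4 syllables):
  Weights: 1 li L, 2 klu L, 3 pri L, 4 fe: L.
  No heavy syllable in the domain; default to the first syllable = syllable 1.
  → primary stress on syllable 1.
Suffixed `li.klu.pri.fe:.ti.ba` (6 syllables):
  Weights: 1 li L, 2 klu L, 3 pri L, 4 fe: L, 5 ti L, 6 ba L.
  No heavy syllable in the domain; default to the first syllable = syllable 1.
  → primary stress on syllable 1.

no: stays on 1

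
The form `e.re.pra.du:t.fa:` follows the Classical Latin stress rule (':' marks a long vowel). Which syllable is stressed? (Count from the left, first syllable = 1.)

Classical Latin: stress the penult if heavy (long vowel or closed), else the antepenult.
Weights: 3 pra L, 4 du:t H, 5 fa: H.
The penult (syllable 4, du:t) is heavy, so it takes stress.
Stress on syllable 4: e.re.pra.ˈdu:t.fa:.

4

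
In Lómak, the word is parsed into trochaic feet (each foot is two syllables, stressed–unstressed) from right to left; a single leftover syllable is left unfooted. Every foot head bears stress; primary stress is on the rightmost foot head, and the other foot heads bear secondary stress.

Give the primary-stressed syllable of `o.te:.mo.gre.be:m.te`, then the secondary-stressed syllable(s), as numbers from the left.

Parse right to left into trochaic (ˈσσ) feet: (ˈo.te:) (ˈmo.gre) (ˈbe:m.te).
Foot heads (stressed positions): 1, 3, 5.
End Rule Rightmost: primary stress on the rightmost head = syllable 5.
Secondary stress on 1, 3: ˌo.te:.ˌmo.gre.ˈbe:m.te.

primary 5, secondary 1, 3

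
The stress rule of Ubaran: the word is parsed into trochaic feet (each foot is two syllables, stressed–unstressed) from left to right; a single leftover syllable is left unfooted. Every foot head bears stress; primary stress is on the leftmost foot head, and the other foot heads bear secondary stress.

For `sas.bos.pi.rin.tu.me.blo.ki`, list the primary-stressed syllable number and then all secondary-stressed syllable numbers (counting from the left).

Parse left to right into trochaic (ˈσσ) feet: (ˈsas.bos) (ˈpi.rin) (ˈtu.me) (ˈblo.ki).
Foot heads (stressed positions): 1, 3, 5, 7.
End Rule Leftmost: primary stress on the leftmost head = syllable 1.
Secondary stress on 3, 5, 7: ˈsas.bos.ˌpi.rin.ˌtu.me.ˌblo.ki.

primary 1, secondary 3, 5, 7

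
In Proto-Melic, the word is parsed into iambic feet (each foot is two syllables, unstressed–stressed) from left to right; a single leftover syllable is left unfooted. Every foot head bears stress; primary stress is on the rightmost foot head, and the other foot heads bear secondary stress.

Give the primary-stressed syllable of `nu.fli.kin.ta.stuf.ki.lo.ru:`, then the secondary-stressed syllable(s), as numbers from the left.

primary 8, secondary 2, 4, 6

Parse left to right into iambic (σˈσ) feet: (nu.ˈfli) (kin.ˈta) (stuf.ˈki) (lo.ˈru:).
Foot heads (stressed positions): 2, 4, 6, 8.
End Rule Rightmost: primary stress on the rightmost head = syllable 8.
Secondary stress on 2, 4, 6: nu.ˌfli.kin.ˌta.stuf.ˌki.lo.ˈru:.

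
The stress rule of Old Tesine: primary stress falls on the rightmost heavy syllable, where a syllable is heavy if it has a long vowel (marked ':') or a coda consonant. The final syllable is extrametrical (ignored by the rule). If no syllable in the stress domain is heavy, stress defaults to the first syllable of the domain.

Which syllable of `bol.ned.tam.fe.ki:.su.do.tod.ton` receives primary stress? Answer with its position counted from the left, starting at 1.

8

The final syllable (9, ton) is extrametrical; the stress domain is syllables 1–8.
Weights: 1 bol H, 2 ned H, 3 tam H, 4 fe L, 5 ki: H, 6 su L, 7 do L, 8 tod H.
Heavy syllables in the domain: 1, 2, 3, 5, 8. The rightmost is syllable 8 (tod).
Primary stress: syllable 8 → bol.ned.tam.fe.ki:.su.do.ˈtod.ton.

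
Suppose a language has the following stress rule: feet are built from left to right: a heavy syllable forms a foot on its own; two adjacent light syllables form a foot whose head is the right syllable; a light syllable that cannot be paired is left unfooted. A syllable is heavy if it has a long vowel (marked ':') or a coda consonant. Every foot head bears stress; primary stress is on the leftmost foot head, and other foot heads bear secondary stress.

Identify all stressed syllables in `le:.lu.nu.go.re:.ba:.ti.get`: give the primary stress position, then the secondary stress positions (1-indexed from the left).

primary 1, secondary 3, 5, 6, 8

Weights: 1 le: H, 2 lu L, 3 nu L, 4 go L, 5 re: H, 6 ba: H, 7 ti L, 8 get H.
Parse left to right (heavy = foot alone; LL = one foot; stranded L unfooted): (ˈle:) (lu.ˈnu) go (ˈre:) (ˈba:) ti (ˈget).
Foot heads: 1, 3, 5, 6, 8.
Primary stress on the leftmost head = syllable 1.
Secondary stress on 3, 5, 6, 8: ˈle:.lu.ˌnu.go.ˌre:.ˌba:.ti.ˌget.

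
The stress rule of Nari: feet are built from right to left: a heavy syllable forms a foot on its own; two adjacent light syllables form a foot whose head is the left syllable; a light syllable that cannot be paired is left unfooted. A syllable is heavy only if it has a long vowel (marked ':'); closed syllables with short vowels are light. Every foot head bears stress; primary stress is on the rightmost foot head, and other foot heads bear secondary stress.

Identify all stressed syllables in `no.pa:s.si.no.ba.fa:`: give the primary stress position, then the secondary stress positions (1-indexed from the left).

Weights: 1 no L, 2 pa:s H, 3 si L, 4 no L, 5 ba L, 6 fa: H.
Parse right to left (heavy = foot alone; LL = one foot; stranded L unfooted): no (ˈpa:s) si (ˈno.ba) (ˈfa:).
Foot heads: 2, 4, 6.
Primary stress on the rightmost head = syllable 6.
Secondary stress on 2, 4: no.ˌpa:s.si.ˌno.ba.ˈfa:.

primary 6, secondary 2, 4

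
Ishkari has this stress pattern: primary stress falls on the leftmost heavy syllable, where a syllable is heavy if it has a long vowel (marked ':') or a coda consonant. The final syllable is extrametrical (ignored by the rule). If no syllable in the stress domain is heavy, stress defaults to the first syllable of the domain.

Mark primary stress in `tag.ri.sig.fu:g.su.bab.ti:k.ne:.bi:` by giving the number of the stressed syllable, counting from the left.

1

The final syllable (9, bi:) is extrametrical; the stress domain is syllables 1–8.
Weights: 1 tag H, 2 ri L, 3 sig H, 4 fu:g H, 5 su L, 6 bab H, 7 ti:k H, 8 ne: H.
Heavy syllables in the domain: 1, 3, 4, 6, 7, 8. The leftmost is syllable 1 (tag).
Primary stress: syllable 1 → ˈtag.ri.sig.fu:g.su.bab.ti:k.ne:.bi:.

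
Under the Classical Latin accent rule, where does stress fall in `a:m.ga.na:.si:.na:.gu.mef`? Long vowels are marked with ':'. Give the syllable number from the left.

5

Classical Latin: stress the penult if heavy (long vowel or closed), else the antepenult.
Weights: 5 na: H, 6 gu L, 7 mef H.
The penult (syllable 6, gu) is light, so stress falls on the antepenult (syllable 5, na:).
Stress on syllable 5: a:m.ga.na:.si:.ˈna:.gu.mef.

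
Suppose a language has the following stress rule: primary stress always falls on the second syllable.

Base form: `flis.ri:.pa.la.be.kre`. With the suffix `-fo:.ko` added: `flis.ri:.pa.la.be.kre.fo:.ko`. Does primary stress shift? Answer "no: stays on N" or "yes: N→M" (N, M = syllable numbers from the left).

Base `flis.ri:.pa.la.be.kre` (6 syllables):
  The word has 6 syllables; the second syllable is syllable 2 (ri:).
  → primary stress on syllable 2.
Suffixed `flis.ri:.pa.la.be.kre.fo:.ko` (8 syllables):
  The word has 8 syllables; the second syllable is syllable 2 (ri:).
  → primary stress on syllable 2.

no: stays on 2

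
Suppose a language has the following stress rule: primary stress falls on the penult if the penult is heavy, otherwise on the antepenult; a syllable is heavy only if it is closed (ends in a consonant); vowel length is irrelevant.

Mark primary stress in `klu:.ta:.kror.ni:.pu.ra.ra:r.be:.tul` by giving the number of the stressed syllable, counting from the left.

7

Weights: 7 ra:r H, 8 be: L, 9 tul H.
The penult (syllable 8, be:) is light, so stress falls on the antepenult (syllable 7, ra:r).
Primary stress: syllable 7 → klu:.ta:.kror.ni:.pu.ra.ˈra:r.be:.tul.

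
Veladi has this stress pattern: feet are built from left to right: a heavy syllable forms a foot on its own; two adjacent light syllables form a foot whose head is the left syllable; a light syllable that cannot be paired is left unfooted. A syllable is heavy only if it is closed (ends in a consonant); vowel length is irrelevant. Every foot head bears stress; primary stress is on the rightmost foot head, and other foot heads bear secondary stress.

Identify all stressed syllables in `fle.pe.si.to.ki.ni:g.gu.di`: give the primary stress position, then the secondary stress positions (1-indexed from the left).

primary 7, secondary 1, 3, 6

Weights: 1 fle L, 2 pe L, 3 si L, 4 to L, 5 ki L, 6 ni:g H, 7 gu L, 8 di L.
Parse left to right (heavy = foot alone; LL = one foot; stranded L unfooted): (ˈfle.pe) (ˈsi.to) ki (ˈni:g) (ˈgu.di).
Foot heads: 1, 3, 6, 7.
Primary stress on the rightmost head = syllable 7.
Secondary stress on 1, 3, 6: ˌfle.pe.ˌsi.to.ki.ˌni:g.ˈgu.di.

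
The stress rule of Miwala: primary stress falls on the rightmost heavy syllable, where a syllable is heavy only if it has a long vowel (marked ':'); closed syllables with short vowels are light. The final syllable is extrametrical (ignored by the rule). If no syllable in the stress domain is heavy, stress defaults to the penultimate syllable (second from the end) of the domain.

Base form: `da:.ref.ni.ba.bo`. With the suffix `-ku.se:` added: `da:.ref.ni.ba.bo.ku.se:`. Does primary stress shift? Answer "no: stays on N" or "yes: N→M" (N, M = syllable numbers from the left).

Base `da:.ref.ni.ba.bo` (5 syllables):
  The final syllable (5, bo) is extrametrical; the stress domain is syllables 1–4.
  Weights: 1 da: H, 2 ref L, 3 ni L, 4 ba L.
  Heavy syllables in the domain: 1. The rightmost is syllable 1 (da:).
  → primary stress on syllable 1.
Suffixed `da:.ref.ni.ba.bo.ku.se:` (7 syllables):
  The final syllable (7, se:) is extrametrical; the stress domain is syllables 1–6.
  Weights: 1 da: H, 2 ref L, 3 ni L, 4 ba L, 5 bo L, 6 ku L.
  Heavy syllables in the domain: 1. The rightmost is syllable 1 (da:).
  → primary stress on syllable 1.

no: stays on 1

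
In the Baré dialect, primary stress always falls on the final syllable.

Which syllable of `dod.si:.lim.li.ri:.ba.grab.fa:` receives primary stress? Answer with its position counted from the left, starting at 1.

8

The word has 8 syllables; the final syllable is syllable 8 (fa:).
Primary stress: syllable 8 → dod.si:.lim.li.ri:.ba.grab.ˈfa:.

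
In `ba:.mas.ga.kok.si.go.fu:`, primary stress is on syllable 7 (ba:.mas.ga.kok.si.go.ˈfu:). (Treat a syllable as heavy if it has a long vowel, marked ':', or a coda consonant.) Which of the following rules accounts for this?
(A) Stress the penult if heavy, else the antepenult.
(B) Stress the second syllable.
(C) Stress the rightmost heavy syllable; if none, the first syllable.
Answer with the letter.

Rule A → syllable 5 (observed: 7).
Rule B → syllable 2 (observed: 7).
Rule C → syllable 7 ✓.

C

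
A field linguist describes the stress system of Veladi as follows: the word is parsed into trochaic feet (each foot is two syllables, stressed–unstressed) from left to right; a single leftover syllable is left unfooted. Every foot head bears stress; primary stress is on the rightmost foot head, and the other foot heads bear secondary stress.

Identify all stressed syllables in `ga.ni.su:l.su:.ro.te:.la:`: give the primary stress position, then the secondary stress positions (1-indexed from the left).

primary 5, secondary 1, 3

Parse left to right into trochaic (ˈσσ) feet: (ˈga.ni) (ˈsu:l.su:) (ˈro.te:) la:. Syllable 7 is left unfooted.
Foot heads (stressed positions): 1, 3, 5.
End Rule Rightmost: primary stress on the rightmost head = syllable 5.
Secondary stress on 1, 3: ˌga.ni.ˌsu:l.su:.ˈro.te:.la:.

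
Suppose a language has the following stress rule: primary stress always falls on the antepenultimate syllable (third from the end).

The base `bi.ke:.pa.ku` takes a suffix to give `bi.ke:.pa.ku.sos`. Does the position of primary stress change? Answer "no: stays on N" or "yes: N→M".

Base `bi.ke:.pa.ku` (4 syllables):
  The word has 4 syllables; the antepenultimate syllable (third from the end) is syllable 2 (ke:).
  → primary stress on syllable 2.
Suffixed `bi.ke:.pa.ku.sos` (5 syllables):
  The word has 5 syllables; the antepenultimate syllable (third from the end) is syllable 3 (pa).
  → primary stress on syllable 3.

yes: 2→3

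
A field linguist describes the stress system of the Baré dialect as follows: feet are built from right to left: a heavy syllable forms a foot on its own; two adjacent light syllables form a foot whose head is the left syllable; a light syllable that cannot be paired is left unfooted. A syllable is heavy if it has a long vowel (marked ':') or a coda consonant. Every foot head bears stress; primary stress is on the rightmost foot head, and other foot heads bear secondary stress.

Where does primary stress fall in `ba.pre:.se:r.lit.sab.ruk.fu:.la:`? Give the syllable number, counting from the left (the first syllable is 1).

8

Weights: 1 ba L, 2 pre: H, 3 se:r H, 4 lit H, 5 sab H, 6 ruk H, 7 fu: H, 8 la: H.
Parse right to left (heavy = foot alone; LL = one foot; stranded L unfooted): ba (ˈpre:) (ˈse:r) (ˈlit) (ˈsab) (ˈruk) (ˈfu:) (ˈla:).
Foot heads: 2, 3, 4, 5, 6, 7, 8.
Primary stress on the rightmost head = syllable 8.
Primary stress: syllable 8 → ba.pre:.se:r.lit.sab.ruk.fu:.ˈla:.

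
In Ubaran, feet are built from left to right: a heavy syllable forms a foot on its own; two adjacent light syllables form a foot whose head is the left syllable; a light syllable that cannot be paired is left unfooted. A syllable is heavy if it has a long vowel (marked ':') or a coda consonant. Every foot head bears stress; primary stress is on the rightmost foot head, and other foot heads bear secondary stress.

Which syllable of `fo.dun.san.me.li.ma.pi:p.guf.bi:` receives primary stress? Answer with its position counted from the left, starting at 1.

Weights: 1 fo L, 2 dun H, 3 san H, 4 me L, 5 li L, 6 ma L, 7 pi:p H, 8 guf H, 9 bi: H.
Parse left to right (heavy = foot alone; LL = one foot; stranded L unfooted): fo (ˈdun) (ˈsan) (ˈme.li) ma (ˈpi:p) (ˈguf) (ˈbi:).
Foot heads: 2, 3, 4, 7, 8, 9.
Primary stress on the rightmost head = syllable 9.
Primary stress: syllable 9 → fo.dun.san.me.li.ma.pi:p.guf.ˈbi:.

9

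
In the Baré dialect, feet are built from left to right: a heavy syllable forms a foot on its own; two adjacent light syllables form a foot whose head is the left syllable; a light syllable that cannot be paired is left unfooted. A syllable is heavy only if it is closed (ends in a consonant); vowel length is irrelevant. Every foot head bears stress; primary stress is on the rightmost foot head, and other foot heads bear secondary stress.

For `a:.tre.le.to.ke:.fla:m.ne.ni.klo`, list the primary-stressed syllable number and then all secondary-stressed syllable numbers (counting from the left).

primary 7, secondary 1, 3, 6

Weights: 1 a: L, 2 tre L, 3 le L, 4 to L, 5 ke: L, 6 fla:m H, 7 ne L, 8 ni L, 9 klo L.
Parse left to right (heavy = foot alone; LL = one foot; stranded L unfooted): (ˈa:.tre) (ˈle.to) ke: (ˈfla:m) (ˈne.ni) klo.
Foot heads: 1, 3, 6, 7.
Primary stress on the rightmost head = syllable 7.
Secondary stress on 1, 3, 6: ˌa:.tre.ˌle.to.ke:.ˌfla:m.ˈne.ni.klo.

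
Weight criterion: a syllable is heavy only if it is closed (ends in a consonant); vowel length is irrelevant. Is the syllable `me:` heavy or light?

light

`me:`: long vowel, open (no coda). Open (no coda) → light.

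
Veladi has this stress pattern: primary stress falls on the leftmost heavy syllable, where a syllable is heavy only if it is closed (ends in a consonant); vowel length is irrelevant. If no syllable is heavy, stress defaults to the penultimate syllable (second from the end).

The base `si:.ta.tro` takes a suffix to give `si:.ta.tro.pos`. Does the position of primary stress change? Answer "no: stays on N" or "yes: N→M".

Base `si:.ta.tro` (3 syllables):
  Weights: 1 si: L, 2 ta L, 3 tro L.
  No heavy syllable in the domain; default to the penultimate syllable (second from the end) = syllable 2.
  → primary stress on syllable 2.
Suffixed `si:.ta.tro.pos` (4 syllables):
  Weights: 1 si: L, 2 ta L, 3 tro L, 4 pos H.
  Heavy syllables in the domain: 4. The leftmost is syllable 4 (pos).
  → primary stress on syllable 4.

yes: 2→4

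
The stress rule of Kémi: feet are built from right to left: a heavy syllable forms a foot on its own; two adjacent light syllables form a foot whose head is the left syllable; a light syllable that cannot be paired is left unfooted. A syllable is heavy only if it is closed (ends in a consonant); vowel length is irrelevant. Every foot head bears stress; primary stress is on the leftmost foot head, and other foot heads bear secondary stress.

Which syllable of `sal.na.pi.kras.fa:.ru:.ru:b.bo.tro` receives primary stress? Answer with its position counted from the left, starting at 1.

Weights: 1 sal H, 2 na L, 3 pi L, 4 kras H, 5 fa: L, 6 ru: L, 7 ru:b H, 8 bo L, 9 tro L.
Parse right to left (heavy = foot alone; LL = one foot; stranded L unfooted): (ˈsal) (ˈna.pi) (ˈkras) (ˈfa:.ru:) (ˈru:b) (ˈbo.tro).
Foot heads: 1, 2, 4, 5, 7, 8.
Primary stress on the leftmost head = syllable 1.
Primary stress: syllable 1 → ˈsal.na.pi.kras.fa:.ru:.ru:b.bo.tro.

1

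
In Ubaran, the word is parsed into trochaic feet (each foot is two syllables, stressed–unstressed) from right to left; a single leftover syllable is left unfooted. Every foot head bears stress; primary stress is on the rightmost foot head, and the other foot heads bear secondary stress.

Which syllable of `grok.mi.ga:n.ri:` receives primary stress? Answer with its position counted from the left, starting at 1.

3

Parse right to left into trochaic (ˈσσ) feet: (ˈgrok.mi) (ˈga:n.ri:).
Foot heads (stressed positions): 1, 3.
End Rule Rightmost: primary stress on the rightmost head = syllable 3.
Primary stress: syllable 3 → grok.mi.ˈga:n.ri:.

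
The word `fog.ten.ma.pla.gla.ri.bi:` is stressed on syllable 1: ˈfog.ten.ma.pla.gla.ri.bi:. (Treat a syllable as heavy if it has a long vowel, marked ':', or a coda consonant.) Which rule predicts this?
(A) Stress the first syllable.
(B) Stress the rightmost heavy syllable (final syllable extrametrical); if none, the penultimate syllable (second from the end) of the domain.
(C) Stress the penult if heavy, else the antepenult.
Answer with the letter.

A

Rule A → syllable 1 ✓.
Rule B → syllable 2 (observed: 1).
Rule C → syllable 5 (observed: 1).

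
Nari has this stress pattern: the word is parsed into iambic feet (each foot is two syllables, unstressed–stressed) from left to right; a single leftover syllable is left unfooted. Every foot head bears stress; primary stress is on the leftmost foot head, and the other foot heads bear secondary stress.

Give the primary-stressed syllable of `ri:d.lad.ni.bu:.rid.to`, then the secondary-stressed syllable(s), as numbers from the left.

primary 2, secondary 4, 6

Parse left to right into iambic (σˈσ) feet: (ri:d.ˈlad) (ni.ˈbu:) (rid.ˈto).
Foot heads (stressed positions): 2, 4, 6.
End Rule Leftmost: primary stress on the leftmost head = syllable 2.
Secondary stress on 4, 6: ri:d.ˈlad.ni.ˌbu:.rid.ˌto.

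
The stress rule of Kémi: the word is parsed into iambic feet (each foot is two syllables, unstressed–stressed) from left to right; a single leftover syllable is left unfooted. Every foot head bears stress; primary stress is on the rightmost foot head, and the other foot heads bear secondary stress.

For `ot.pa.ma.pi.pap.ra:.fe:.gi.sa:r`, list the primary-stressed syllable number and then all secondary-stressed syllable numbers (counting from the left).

Parse left to right into iambic (σˈσ) feet: (ot.ˈpa) (ma.ˈpi) (pap.ˈra:) (fe:.ˈgi) sa:r. Syllable 9 is left unfooted.
Foot heads (stressed positions): 2, 4, 6, 8.
End Rule Rightmost: primary stress on the rightmost head = syllable 8.
Secondary stress on 2, 4, 6: ot.ˌpa.ma.ˌpi.pap.ˌra:.fe:.ˈgi.sa:r.

primary 8, secondary 2, 4, 6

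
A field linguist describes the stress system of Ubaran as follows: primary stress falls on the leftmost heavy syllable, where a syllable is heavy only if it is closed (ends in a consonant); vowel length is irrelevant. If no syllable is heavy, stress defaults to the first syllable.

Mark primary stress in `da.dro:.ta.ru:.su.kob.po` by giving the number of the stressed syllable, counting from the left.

6

Weights: 1 da L, 2 dro: L, 3 ta L, 4 ru: L, 5 su L, 6 kob H, 7 po L.
Heavy syllables in the domain: 6. The leftmost is syllable 6 (kob).
Primary stress: syllable 6 → da.dro:.ta.ru:.su.ˈkob.po.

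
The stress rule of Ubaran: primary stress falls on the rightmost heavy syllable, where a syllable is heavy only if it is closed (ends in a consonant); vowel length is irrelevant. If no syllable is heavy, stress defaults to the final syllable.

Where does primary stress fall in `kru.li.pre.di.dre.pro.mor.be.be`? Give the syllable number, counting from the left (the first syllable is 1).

7

Weights: 1 kru L, 2 li L, 3 pre L, 4 di L, 5 dre L, 6 pro L, 7 mor H, 8 be L, 9 be L.
Heavy syllables in the domain: 7. The rightmost is syllable 7 (mor).
Primary stress: syllable 7 → kru.li.pre.di.dre.pro.ˈmor.be.be.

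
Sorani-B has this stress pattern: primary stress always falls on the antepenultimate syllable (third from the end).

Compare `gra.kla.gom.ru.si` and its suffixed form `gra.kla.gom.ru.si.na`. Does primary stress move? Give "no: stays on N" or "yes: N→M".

Base `gra.kla.gom.ru.si` (5 syllables):
  The word has 5 syllables; the antepenultimate syllable (third from the end) is syllable 3 (gom).
  → primary stress on syllable 3.
Suffixed `gra.kla.gom.ru.si.na` (6 syllables):
  The word has 6 syllables; the antepenultimate syllable (third from the end) is syllable 4 (ru).
  → primary stress on syllable 4.

yes: 3→4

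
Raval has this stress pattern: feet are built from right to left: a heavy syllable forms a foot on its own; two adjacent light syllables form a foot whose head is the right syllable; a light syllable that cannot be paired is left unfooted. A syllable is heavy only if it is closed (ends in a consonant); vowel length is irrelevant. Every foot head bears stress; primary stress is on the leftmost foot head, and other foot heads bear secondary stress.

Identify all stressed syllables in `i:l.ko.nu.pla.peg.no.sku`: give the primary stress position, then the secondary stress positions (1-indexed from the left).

Weights: 1 i:l H, 2 ko L, 3 nu L, 4 pla L, 5 peg H, 6 no L, 7 sku L.
Parse right to left (heavy = foot alone; LL = one foot; stranded L unfooted): (ˈi:l) ko (nu.ˈpla) (ˈpeg) (no.ˈsku).
Foot heads: 1, 4, 5, 7.
Primary stress on the leftmost head = syllable 1.
Secondary stress on 4, 5, 7: ˈi:l.ko.nu.ˌpla.ˌpeg.no.ˌsku.

primary 1, secondary 4, 5, 7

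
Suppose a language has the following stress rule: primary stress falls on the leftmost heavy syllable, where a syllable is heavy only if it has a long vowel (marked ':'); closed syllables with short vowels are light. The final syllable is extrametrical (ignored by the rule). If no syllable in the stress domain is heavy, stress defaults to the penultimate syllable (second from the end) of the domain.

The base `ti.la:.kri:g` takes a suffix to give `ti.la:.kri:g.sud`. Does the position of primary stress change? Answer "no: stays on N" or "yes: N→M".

Base `ti.la:.kri:g` (3 syllables):
  The final syllable (3, kri:g) is extrametrical; the stress domain is syllables 1–2.
  Weights: 1 ti L, 2 la: H.
  Heavy syllables in the domain: 2. The leftmost is syllable 2 (la:).
  → primary stress on syllable 2.
Suffixed `ti.la:.kri:g.sud` (4 syllables):
  The final syllable (4, sud) is extrametrical; the stress domain is syllables 1–3.
  Weights: 1 ti L, 2 la: H, 3 kri:g H.
  Heavy syllables in the domain: 2, 3. The leftmost is syllable 2 (la:).
  → primary stress on syllable 2.

no: stays on 2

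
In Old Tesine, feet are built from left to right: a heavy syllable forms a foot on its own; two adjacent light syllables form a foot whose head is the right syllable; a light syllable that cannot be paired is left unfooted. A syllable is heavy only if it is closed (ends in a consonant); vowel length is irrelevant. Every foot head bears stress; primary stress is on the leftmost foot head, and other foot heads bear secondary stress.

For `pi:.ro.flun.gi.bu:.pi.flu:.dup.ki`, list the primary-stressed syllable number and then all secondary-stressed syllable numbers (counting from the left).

primary 2, secondary 3, 5, 7, 8

Weights: 1 pi: L, 2 ro L, 3 flun H, 4 gi L, 5 bu: L, 6 pi L, 7 flu: L, 8 dup H, 9 ki L.
Parse left to right (heavy = foot alone; LL = one foot; stranded L unfooted): (pi:.ˈro) (ˈflun) (gi.ˈbu:) (pi.ˈflu:) (ˈdup) ki.
Foot heads: 2, 3, 5, 7, 8.
Primary stress on the leftmost head = syllable 2.
Secondary stress on 3, 5, 7, 8: pi:.ˈro.ˌflun.gi.ˌbu:.pi.ˌflu:.ˌdup.ki.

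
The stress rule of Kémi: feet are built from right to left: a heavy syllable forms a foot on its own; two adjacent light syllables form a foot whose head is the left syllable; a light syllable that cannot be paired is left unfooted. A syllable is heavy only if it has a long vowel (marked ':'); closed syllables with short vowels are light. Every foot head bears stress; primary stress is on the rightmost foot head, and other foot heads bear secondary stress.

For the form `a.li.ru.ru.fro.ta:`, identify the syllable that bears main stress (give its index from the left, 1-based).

6

Weights: 1 a L, 2 li L, 3 ru L, 4 ru L, 5 fro L, 6 ta: H.
Parse right to left (heavy = foot alone; LL = one foot; stranded L unfooted): a (ˈli.ru) (ˈru.fro) (ˈta:).
Foot heads: 2, 4, 6.
Primary stress on the rightmost head = syllable 6.
Primary stress: syllable 6 → a.li.ru.ru.fro.ˈta:.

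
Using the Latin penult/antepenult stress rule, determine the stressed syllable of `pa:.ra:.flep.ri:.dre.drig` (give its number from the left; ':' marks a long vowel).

Classical Latin: stress the penult if heavy (long vowel or closed), else the antepenult.
Weights: 4 ri: H, 5 dre L, 6 drig H.
The penult (syllable 5, dre) is light, so stress falls on the antepenult (syllable 4, ri:).
Stress on syllable 4: pa:.ra:.flep.ˈri:.dre.drig.

4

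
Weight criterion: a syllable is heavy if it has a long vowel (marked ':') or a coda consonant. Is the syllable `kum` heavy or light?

`kum`: short vowel, closed (coda /m/). Closed → heavy.

heavy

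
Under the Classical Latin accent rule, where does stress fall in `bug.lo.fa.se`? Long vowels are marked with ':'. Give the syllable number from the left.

Classical Latin: stress the penult if heavy (long vowel or closed), else the antepenult.
Weights: 2 lo L, 3 fa L, 4 se L.
The penult (syllable 3, fa) is light, so stress falls on the antepenult (syllable 2, lo).
Stress on syllable 2: bug.ˈlo.fa.se.

2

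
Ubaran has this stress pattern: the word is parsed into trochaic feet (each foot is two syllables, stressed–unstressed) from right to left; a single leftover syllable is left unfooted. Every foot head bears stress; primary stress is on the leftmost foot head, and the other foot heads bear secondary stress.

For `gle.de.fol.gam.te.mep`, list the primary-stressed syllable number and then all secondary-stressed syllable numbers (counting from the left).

primary 1, secondary 3, 5

Parse right to left into trochaic (ˈσσ) feet: (ˈgle.de) (ˈfol.gam) (ˈte.mep).
Foot heads (stressed positions): 1, 3, 5.
End Rule Leftmost: primary stress on the leftmost head = syllable 1.
Secondary stress on 3, 5: ˈgle.de.ˌfol.gam.ˌte.mep.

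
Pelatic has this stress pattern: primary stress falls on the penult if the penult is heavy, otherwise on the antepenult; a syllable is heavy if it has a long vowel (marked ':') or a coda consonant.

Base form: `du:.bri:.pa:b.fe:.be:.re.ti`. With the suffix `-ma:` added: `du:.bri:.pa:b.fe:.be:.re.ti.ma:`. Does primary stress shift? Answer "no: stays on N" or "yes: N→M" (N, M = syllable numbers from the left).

yes: 5→6

Base `du:.bri:.pa:b.fe:.be:.re.ti` (7 syllables):
  Weights: 5 be: H, 6 re L, 7 ti L.
  The penult (syllable 6, re) is light, so stress falls on the antepenult (syllable 5, be:).
  → primary stress on syllable 5.
Suffixed `du:.bri:.pa:b.fe:.be:.re.ti.ma:` (8 syllables):
  Weights: 6 re L, 7 ti L, 8 ma: H.
  The penult (syllable 7, ti) is light, so stress falls on the antepenult (syllable 6, re).
  → primary stress on syllable 6.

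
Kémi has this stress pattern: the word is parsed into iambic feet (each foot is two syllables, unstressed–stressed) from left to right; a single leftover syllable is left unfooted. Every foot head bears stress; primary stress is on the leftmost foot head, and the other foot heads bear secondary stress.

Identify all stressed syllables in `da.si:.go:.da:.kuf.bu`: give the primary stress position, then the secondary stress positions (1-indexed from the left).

primary 2, secondary 4, 6

Parse left to right into iambic (σˈσ) feet: (da.ˈsi:) (go:.ˈda:) (kuf.ˈbu).
Foot heads (stressed positions): 2, 4, 6.
End Rule Leftmost: primary stress on the leftmost head = syllable 2.
Secondary stress on 4, 6: da.ˈsi:.go:.ˌda:.kuf.ˌbu.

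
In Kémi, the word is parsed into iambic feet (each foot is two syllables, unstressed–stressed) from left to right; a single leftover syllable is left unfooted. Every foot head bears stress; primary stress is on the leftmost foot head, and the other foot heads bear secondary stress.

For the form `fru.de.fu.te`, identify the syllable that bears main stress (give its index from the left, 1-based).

2

Parse left to right into iambic (σˈσ) feet: (fru.ˈde) (fu.ˈte).
Foot heads (stressed positions): 2, 4.
End Rule Leftmost: primary stress on the leftmost head = syllable 2.
Primary stress: syllable 2 → fru.ˈde.fu.te.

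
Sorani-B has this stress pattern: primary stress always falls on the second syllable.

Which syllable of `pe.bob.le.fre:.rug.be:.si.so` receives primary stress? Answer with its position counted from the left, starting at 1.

2

The word has 8 syllables; the second syllable is syllable 2 (bob).
Primary stress: syllable 2 → pe.ˈbob.le.fre:.rug.be:.si.so.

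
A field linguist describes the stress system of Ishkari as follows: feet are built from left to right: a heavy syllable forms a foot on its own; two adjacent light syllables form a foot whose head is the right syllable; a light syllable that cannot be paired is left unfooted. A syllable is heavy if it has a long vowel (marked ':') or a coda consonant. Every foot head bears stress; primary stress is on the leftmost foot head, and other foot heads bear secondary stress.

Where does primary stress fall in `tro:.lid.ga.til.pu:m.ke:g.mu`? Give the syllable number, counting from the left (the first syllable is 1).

1

Weights: 1 tro: H, 2 lid H, 3 ga L, 4 til H, 5 pu:m H, 6 ke:g H, 7 mu L.
Parse left to right (heavy = foot alone; LL = one foot; stranded L unfooted): (ˈtro:) (ˈlid) ga (ˈtil) (ˈpu:m) (ˈke:g) mu.
Foot heads: 1, 2, 4, 5, 6.
Primary stress on the leftmost head = syllable 1.
Primary stress: syllable 1 → ˈtro:.lid.ga.til.pu:m.ke:g.mu.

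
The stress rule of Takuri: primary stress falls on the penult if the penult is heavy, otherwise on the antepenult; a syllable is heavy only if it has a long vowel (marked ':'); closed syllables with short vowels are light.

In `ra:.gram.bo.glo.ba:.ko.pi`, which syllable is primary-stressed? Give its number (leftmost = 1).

5

Weights: 5 ba: H, 6 ko L, 7 pi L.
The penult (syllable 6, ko) is light, so stress falls on the antepenult (syllable 5, ba:).
Primary stress: syllable 5 → ra:.gram.bo.glo.ˈba:.ko.pi.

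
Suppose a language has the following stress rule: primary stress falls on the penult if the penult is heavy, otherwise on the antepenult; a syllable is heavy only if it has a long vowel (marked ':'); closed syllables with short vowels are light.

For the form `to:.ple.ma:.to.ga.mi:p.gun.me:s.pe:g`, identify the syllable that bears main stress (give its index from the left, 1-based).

Weights: 7 gun L, 8 me:s H, 9 pe:g H.
The penult (syllable 8, me:s) is heavy, so it takes stress.
Primary stress: syllable 8 → to:.ple.ma:.to.ga.mi:p.gun.ˈme:s.pe:g.

8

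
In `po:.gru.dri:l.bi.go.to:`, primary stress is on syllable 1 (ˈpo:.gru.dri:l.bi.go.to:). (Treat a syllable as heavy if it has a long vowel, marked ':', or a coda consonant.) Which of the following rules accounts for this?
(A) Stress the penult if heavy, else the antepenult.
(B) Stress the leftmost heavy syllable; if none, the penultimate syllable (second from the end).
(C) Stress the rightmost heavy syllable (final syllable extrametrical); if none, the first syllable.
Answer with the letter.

Rule A → syllable 4 (observed: 1).
Rule B → syllable 1 ✓.
Rule C → syllable 3 (observed: 1).

B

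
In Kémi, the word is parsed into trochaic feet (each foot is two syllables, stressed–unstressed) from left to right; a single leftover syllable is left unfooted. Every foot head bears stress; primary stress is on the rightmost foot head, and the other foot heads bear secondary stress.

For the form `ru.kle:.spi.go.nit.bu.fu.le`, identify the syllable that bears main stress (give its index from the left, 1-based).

Parse left to right into trochaic (ˈσσ) feet: (ˈru.kle:) (ˈspi.go) (ˈnit.bu) (ˈfu.le).
Foot heads (stressed positions): 1, 3, 5, 7.
End Rule Rightmost: primary stress on the rightmost head = syllable 7.
Primary stress: syllable 7 → ru.kle:.spi.go.nit.bu.ˈfu.le.

7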